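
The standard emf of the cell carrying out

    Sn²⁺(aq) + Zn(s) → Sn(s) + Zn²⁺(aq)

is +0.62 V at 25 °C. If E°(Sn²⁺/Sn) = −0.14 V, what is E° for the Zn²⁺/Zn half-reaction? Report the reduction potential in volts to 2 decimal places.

−0.76 V

In the reaction as written the Sn²⁺/Sn couple is reduced (cathode) and Zn²⁺/Zn is oxidized (anode), so E°cell = E°(Sn²⁺/Sn) − E°(Zn²⁺/Zn).
E°(Zn²⁺/Zn) = E°(cathode) − E°cell = −0.14 − (+0.62) = −0.76 V.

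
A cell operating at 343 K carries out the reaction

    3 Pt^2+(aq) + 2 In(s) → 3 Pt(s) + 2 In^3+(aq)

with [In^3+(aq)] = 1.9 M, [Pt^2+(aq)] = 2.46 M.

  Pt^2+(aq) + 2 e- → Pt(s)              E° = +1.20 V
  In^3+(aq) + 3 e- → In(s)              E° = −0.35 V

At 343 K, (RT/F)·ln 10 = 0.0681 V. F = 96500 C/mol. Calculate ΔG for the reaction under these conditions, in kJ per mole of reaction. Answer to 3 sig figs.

−902 kJ/mol

E°cell = +1.20 − (−0.35) = +1.55 V; the balanced reaction transfers n = 6 electrons.
The reaction quotient is [In^3+(aq)]^2 / [Pt^2+(aq)]^3 = 0.242; by Nernst, E = +1.55 − (0.0681/6)(−0.615) = +1.5570 V.
Finally ΔG = −nFE = −(6)(96500 C/mol)(+1.5570 V) = −902 kJ/mol.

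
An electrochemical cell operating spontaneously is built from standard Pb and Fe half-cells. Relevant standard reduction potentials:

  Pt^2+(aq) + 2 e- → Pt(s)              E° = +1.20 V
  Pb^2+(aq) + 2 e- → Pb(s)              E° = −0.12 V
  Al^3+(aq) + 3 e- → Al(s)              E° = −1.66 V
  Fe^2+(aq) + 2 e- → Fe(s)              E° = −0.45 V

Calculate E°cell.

The Pb²⁺/Pb couple has the higher E°, so Pb ion is reduced (cathode) and Fe is oxidized (anode).
E°cell = E°(cathode) − E°(anode) = −0.12 − (−0.45) = +0.33 V.

+0.33 V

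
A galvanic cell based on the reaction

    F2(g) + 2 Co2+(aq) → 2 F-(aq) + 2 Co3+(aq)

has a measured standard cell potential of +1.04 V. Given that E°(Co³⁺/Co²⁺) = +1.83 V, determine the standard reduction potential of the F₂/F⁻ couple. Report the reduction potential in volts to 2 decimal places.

In the reaction as written the F₂/F⁻ couple is reduced (cathode) and Co³⁺/Co²⁺ is oxidized (anode), so E°cell = E°(F₂/F⁻) − E°(Co³⁺/Co²⁺).
E°(F₂/F⁻) = E°cell + E°(anode) = +1.04 + (+1.83) = +2.87 V.

+2.87 V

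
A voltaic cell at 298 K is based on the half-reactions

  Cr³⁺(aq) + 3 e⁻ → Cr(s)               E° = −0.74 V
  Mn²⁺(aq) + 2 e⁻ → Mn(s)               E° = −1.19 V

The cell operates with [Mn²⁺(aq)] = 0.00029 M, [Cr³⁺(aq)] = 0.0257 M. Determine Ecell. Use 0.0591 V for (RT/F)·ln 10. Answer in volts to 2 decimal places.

+0.52 V

Cr³⁺/Cr is reduced (cathode, E° = −0.74 V) and Mn²⁺/Mn is oxidized (anode).
E°cell = −0.74 − (−1.19) = +0.45 V, with n = 6 electrons transferred.
Balancing gives 2 Cr³⁺(aq) + 3 Mn(s) → 2 Cr(s) + 3 Mn²⁺(aq); hence Q = [Mn²⁺(aq)]^3 / [Cr³⁺(aq)]^2 = 3.69×10^−8 (log Q = −7.433).
E = E° − (0.0591/n)·log Q = +0.45 − (0.0591/6)(−7.433) = +0.52 V.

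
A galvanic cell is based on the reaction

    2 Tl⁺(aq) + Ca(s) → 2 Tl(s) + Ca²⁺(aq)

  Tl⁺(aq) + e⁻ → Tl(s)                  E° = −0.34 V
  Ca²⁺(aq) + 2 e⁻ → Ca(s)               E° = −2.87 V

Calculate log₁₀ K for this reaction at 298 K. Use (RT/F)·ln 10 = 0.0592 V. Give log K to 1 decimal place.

The Tl⁺/Tl couple is reduced (cathode); E°cell = −0.34 − (−2.87) = +2.53 V with n = 2.
At equilibrium E = 0, so log K = nE°cell / 0.0592 = (2)(+2.53) / 0.0592 = 85.5.

log K = 85.5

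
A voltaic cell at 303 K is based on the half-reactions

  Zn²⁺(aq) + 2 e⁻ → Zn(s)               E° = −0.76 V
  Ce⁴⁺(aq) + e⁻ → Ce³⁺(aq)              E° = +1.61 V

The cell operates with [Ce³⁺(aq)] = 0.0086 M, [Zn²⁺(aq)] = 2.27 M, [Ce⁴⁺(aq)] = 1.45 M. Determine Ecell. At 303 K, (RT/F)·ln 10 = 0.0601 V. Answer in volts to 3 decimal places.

+2.493 V

Ce⁴⁺/Ce³⁺ is reduced (cathode, E° = +1.61 V) and Zn²⁺/Zn is oxidized (anode).
The standard potential is +1.61 − (−0.76) = +2.37 V and the balanced reaction transfers n = 2 electrons.
Balancing gives 2 Ce⁴⁺(aq) + Zn(s) → 2 Ce³⁺(aq) + Zn²⁺(aq); hence Q = ([Ce³⁺(aq)]^2·[Zn²⁺(aq)]) / [Ce⁴⁺(aq)]^2 = 7.99×10^−5 (log Q = −4.098).
E = E° − (0.0601/n)·log Q = +2.37 − (0.0601/2)(−4.098) = +2.493 V.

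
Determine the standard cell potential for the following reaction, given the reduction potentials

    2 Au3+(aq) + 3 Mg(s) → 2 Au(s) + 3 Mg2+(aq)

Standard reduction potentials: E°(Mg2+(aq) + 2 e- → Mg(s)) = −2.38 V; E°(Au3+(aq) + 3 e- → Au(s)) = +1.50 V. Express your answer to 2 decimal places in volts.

+3.88 V

Au3+(aq) gains electrons, so the Au³⁺/Au couple is the cathode; the Mg²⁺/Mg couple is the anode.
E°cell = E°(cathode) − E°(anode) = +1.50 − (−2.38) = +3.88 V.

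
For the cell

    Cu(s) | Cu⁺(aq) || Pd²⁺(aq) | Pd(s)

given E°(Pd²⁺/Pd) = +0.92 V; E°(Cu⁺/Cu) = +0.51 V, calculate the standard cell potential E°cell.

By convention the left-hand electrode in cell notation is the anode (oxidation) and the right-hand electrode is the cathode (reduction).
E°cell = E°(right) − E°(left) = +0.92 − (+0.51) = +0.41 V.

+0.41 V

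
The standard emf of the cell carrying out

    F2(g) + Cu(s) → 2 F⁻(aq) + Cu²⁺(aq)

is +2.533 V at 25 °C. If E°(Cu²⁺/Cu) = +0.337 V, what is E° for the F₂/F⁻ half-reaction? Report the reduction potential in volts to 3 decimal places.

+2.870 V

In the reaction as written the F₂/F⁻ couple is reduced (cathode) and Cu²⁺/Cu is oxidized (anode), so E°cell = E°(F₂/F⁻) − E°(Cu²⁺/Cu).
E°(F₂/F⁻) = E°cell + E°(anode) = +2.533 + (+0.337) = +2.870 V.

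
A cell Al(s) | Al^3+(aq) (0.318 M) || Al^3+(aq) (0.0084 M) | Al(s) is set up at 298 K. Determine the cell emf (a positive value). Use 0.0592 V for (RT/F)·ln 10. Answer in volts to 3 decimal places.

For a concentration cell E°cell = 0, since both electrodes use the same couple.
The compartment with the higher Al^3+(aq) concentration (0.318 M) acts as the cathode; ions are reduced there and produced at the dilute (0.0084 M) anode.
With n = 3, Ecell = −(0.0592/3)·log([dilute]/[conc]) = −(0.0592/3)·log(0.0084/0.318) = +0.031 V.

0.031 V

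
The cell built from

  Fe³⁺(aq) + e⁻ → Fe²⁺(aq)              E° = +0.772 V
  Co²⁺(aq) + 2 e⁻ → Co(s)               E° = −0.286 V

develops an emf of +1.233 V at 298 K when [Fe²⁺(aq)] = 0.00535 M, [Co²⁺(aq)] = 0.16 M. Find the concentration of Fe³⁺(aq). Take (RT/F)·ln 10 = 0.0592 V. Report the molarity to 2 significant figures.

The Fe³⁺/Fe²⁺ couple has the larger reduction potential, so it is the cathode: E°cell = +0.772 − (−0.286) = +1.058 V and n = 2.
Rearranging E = E° − (0.0592/n)·log Q gives log Q = 2(+1.058 − (+1.233))/0.0592 = −5.912.
Balancing electrons gives 2 Fe³⁺(aq) + Co(s) → 2 Fe²⁺(aq) + Co²⁺(aq); thus Q = ([Fe²⁺(aq)]^2·[Co²⁺(aq)]) / [Fe³⁺(aq)]^2.
Substituting the known concentrations and solving, log [Fe³⁺(aq)] = 0.286 and [Fe³⁺(aq)] = 1.9 M.

1.9 M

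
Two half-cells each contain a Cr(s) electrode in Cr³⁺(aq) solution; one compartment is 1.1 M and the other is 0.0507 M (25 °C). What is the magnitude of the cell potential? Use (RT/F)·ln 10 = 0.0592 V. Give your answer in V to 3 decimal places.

For a concentration cell E°cell = 0, since both electrodes use the same couple.
The compartment with the higher Cr³⁺(aq) concentration (1.1 M) acts as the cathode; ions are reduced there and produced at the dilute (0.0507 M) anode.
With n = 3, Ecell = −(0.0592/3)·log([dilute]/[conc]) = −(0.0592/3)·log(0.0507/1.1) = +0.026 V.

0.026 V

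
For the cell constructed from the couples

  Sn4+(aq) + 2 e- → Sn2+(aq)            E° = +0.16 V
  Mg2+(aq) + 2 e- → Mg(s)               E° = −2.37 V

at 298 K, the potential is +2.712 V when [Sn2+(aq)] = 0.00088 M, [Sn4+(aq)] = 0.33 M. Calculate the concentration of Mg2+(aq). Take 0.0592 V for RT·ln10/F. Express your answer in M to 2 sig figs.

With Sn⁴⁺/Sn²⁺ at the cathode and Mg²⁺/Mg at the anode, E°cell = +0.16 − (−2.37) = +2.53 V (n = 2).
Rearranging E = E° − (0.0592/n)·log Q gives log Q = 2(+2.53 − (+2.712))/0.0592 = −6.149.
The balanced reaction is Sn4+(aq) + Mg(s) → Sn2+(aq) + Mg2+(aq), so Q = ([Sn2+(aq)]·[Mg2+(aq)]) / [Sn4+(aq)].
Isolating [Mg2+(aq)] in Q = 10^{−6.149} yields log [Mg2+(aq)] = −3.575, i.e. 0.00027 M.

0.00027 M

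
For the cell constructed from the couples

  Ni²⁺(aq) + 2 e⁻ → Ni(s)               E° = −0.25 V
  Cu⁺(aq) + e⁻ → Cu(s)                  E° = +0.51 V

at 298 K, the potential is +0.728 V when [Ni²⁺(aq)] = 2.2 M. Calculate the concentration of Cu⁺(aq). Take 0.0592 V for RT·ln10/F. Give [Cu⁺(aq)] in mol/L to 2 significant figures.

0.43 M

Cu⁺/Cu is the cathode (higher E°); E°cell = +0.51 − (−0.25) = +0.76 V with n = 2.
From the Nernst equation, log Q = n(E° − E)/0.0592 = 2·(+0.76 − (+0.728))/0.0592 = 1.081.
The balanced reaction is 2 Cu⁺(aq) + Ni(s) → 2 Cu(s) + Ni²⁺(aq), so Q = [Ni²⁺(aq)] / [Cu⁺(aq)]^2.
Isolating [Cu⁺(aq)] in Q = 10^{1.081} yields log [Cu⁺(aq)] = −0.369, i.e. 0.43 M.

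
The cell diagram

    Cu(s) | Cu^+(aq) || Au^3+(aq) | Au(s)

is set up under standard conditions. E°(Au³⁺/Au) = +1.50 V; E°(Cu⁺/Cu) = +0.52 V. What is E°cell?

By convention the left-hand electrode in cell notation is the anode (oxidation) and the right-hand electrode is the cathode (reduction).
E°cell = E°(right) − E°(left) = +1.50 − (+0.52) = +0.98 V.

+0.98 V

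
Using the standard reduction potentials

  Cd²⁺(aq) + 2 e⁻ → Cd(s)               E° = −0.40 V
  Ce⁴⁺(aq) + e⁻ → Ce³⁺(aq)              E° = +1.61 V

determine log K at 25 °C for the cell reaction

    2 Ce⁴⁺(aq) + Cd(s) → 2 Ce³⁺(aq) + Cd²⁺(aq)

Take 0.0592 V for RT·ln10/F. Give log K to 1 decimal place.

log K = 67.9

The Ce⁴⁺/Ce³⁺ couple is reduced (cathode); E°cell = +1.61 − (−0.40) = +2.01 V with n = 2.
At equilibrium E = 0, so log K = nE°cell / 0.0592 = (2)(+2.01) / 0.0592 = 67.9.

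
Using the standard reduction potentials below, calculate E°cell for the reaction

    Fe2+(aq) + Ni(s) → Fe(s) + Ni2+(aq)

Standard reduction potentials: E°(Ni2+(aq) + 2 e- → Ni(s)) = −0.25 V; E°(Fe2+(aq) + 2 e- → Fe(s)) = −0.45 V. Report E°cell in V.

Fe2+(aq) gains electrons, so the Fe²⁺/Fe couple is the cathode; the Ni²⁺/Ni couple is the anode.
E°cell = E°(cathode) − E°(anode) = −0.45 − (−0.25) = −0.20 V.
The negative E°cell means the reaction is non-spontaneous in the direction written.

−0.20 V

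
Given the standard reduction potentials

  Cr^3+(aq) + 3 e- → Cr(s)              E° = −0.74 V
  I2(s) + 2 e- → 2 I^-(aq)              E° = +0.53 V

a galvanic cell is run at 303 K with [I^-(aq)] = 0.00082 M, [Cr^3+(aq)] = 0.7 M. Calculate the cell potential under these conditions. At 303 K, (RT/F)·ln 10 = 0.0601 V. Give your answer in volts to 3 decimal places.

+1.459 V

The I₂/I⁻ couple has the more positive E°, so it is the cathode; Cr³⁺/Cr is the anode.
E°cell = +0.53 − (−0.74) = +1.27 V, with n = 6 electrons transferred.
For the overall reaction 3 I2(s) + 2 Cr(s) → 6 I^-(aq) + 2 Cr^3+(aq), Q = [I^-(aq)]^6·[Cr^3+(aq)]^2 = 1.49×10^−19, giving log Q = −18.827.
Applying E = E° − (RT ln10/nF)·log Q gives +1.27 − (0.0601/6)(−18.827) = +1.459 V.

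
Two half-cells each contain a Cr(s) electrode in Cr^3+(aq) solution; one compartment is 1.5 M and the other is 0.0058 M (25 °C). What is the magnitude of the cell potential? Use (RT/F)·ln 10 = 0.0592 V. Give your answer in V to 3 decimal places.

For a concentration cell E°cell = 0, since both electrodes use the same couple.
The compartment with the higher Cr^3+(aq) concentration (1.5 M) acts as the cathode; ions are reduced there and produced at the dilute (0.0058 M) anode.
With n = 3, Ecell = −(0.0592/3)·log([dilute]/[conc]) = −(0.0592/3)·log(0.0058/1.5) = +0.048 V.

0.048 V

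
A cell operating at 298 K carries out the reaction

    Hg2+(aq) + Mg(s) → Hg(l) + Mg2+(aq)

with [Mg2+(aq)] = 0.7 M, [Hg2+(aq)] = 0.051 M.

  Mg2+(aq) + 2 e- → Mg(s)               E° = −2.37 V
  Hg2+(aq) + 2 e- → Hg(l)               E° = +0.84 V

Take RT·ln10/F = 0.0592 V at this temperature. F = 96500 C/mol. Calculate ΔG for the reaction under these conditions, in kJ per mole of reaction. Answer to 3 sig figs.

−613 kJ/mol

With Hg²⁺/Hg reduced at the cathode, E°cell = +0.84 − (−2.37) = +3.21 V and n = 2.
The reaction quotient is [Mg2+(aq)] / [Hg2+(aq)] = 13.7; by Nernst, E = +3.21 − (0.0592/2)(1.138) = +3.1763 V.
ΔG = −nFE = −(2)(96500)(+3.1763) J/mol = −613 kJ/mol.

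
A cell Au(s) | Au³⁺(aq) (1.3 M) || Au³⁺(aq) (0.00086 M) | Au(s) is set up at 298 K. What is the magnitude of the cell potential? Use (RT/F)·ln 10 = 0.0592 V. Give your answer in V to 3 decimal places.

0.063 V

For a concentration cell E°cell = 0, since both electrodes use the same couple.
The compartment with the higher Au³⁺(aq) concentration (1.3 M) acts as the cathode; ions are reduced there and produced at the dilute (0.00086 M) anode.
With n = 3, Ecell = −(0.0592/3)·log([dilute]/[conc]) = −(0.0592/3)·log(0.00086/1.3) = +0.063 V.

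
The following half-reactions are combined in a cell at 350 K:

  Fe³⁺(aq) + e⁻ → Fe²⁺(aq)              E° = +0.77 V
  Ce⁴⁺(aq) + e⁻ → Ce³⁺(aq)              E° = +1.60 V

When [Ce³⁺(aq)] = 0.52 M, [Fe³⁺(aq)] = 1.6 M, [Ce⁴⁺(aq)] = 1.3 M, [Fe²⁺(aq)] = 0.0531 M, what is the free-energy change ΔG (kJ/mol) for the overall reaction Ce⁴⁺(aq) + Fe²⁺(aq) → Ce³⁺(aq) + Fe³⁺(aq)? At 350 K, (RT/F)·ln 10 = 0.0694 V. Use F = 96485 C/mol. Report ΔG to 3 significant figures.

−72.8 kJ/mol

With Ce⁴⁺/Ce³⁺ reduced at the cathode, E°cell = +1.60 − (+0.77) = +0.83 V and n = 1.
Here Q = ([Ce³⁺(aq)]·[Fe³⁺(aq)]) / ([Ce⁴⁺(aq)]·[Fe²⁺(aq)]) = 12.1 (log Q = 1.081), giving E = +0.83 − (0.0694/1)·(1.081) = +0.7550 V.
Then ΔG = −nFE = −1 × 96485 × +0.7550 J/mol = −72.8 kJ/mol.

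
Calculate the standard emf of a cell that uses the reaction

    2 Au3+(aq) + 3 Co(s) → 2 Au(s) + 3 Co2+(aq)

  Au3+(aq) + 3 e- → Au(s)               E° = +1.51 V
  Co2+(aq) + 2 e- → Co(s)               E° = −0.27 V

+1.78 V

Au3+(aq) gains electrons, so the Au³⁺/Au couple is the cathode; the Co²⁺/Co couple is the anode.
E°cell = E°(cathode) − E°(anode) = +1.51 − (−0.27) = +1.78 V.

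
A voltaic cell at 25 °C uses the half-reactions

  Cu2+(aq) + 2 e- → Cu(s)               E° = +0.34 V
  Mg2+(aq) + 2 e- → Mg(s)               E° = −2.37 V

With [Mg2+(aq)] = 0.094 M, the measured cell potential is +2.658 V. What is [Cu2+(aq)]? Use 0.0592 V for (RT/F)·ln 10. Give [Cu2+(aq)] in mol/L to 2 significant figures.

0.0016 M

With Cu²⁺/Cu at the cathode and Mg²⁺/Mg at the anode, E°cell = +0.34 − (−2.37) = +2.71 V (n = 2).
From the Nernst equation, log Q = n(E° − E)/0.0592 = 2·(+2.71 − (+2.658))/0.0592 = 1.757.
The balanced reaction is Cu2+(aq) + Mg(s) → Cu(s) + Mg2+(aq), so Q = [Mg2+(aq)] / [Cu2+(aq)].
Isolating [Cu2+(aq)] in Q = 10^{1.757} yields log [Cu2+(aq)] = −2.784, i.e. 0.0016 M.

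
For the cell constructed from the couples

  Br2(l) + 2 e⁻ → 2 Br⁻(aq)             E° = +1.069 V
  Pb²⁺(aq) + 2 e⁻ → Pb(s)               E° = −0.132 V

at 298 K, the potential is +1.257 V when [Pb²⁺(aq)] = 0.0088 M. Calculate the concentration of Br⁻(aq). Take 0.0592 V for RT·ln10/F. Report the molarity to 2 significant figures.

The Br₂/Br⁻ couple has the larger reduction potential, so it is the cathode: E°cell = +1.069 − (−0.132) = +1.201 V and n = 2.
Rearranging E = E° − (0.0592/n)·log Q gives log Q = 2(+1.201 − (+1.257))/0.0592 = −1.892.
For Br2(l) + Pb(s) → 2 Br⁻(aq) + Pb²⁺(aq), the reaction quotient is Q = [Br⁻(aq)]^2·[Pb²⁺(aq)].
Substituting the known concentrations and solving, log [Br⁻(aq)] = 0.082 and [Br⁻(aq)] = 1.2 M.

1.2 M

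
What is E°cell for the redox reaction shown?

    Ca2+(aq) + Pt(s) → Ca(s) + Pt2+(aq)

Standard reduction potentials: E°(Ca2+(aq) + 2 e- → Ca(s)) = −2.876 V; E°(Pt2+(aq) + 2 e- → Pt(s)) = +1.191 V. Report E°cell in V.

In the reaction as written, Ca2+(aq) is reduced (cathode) and Pt2+(aq) is produced by oxidation at the anode.
E°cell = E°(cathode) − E°(anode) = −2.876 − (+1.191) = −4.067 V.

−4.067 V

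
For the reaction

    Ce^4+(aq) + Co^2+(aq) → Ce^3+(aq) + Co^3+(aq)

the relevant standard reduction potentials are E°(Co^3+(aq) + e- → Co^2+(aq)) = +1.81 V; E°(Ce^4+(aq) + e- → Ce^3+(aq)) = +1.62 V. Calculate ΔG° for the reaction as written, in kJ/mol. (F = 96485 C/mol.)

+18.3 kJ/mol

In the reaction as written Ce^4+(aq) is reduced, so the Ce⁴⁺/Ce³⁺ couple is the cathode and Co³⁺/Co²⁺ is the anode.
E°cell = +1.62 − (+1.81) = −0.19 V; balancing electrons gives n = 1.
ΔG° = −nFE°cell = −(1)(96485)(−0.19) J/mol = +18.3 kJ/mol.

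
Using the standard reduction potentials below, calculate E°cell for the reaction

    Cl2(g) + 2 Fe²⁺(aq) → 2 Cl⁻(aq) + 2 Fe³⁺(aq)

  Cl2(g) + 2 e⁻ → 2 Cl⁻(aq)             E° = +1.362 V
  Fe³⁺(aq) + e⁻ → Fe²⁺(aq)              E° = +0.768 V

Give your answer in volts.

In the reaction as written, Cl2(g) is reduced (cathode) and Fe³⁺(aq) is produced by oxidation at the anode.
E°cell = E°(cathode) − E°(anode) = +1.362 − (+0.768) = +0.594 V.

+0.594 V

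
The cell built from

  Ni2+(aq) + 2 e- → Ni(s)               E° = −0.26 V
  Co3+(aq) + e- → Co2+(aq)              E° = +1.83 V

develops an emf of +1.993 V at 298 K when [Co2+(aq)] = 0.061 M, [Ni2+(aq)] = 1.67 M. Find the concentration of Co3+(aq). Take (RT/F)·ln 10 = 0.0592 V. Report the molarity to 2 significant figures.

The Co³⁺/Co²⁺ couple has the larger reduction potential, so it is the cathode: E°cell = +1.83 − (−0.26) = +2.09 V and n = 2.
From the Nernst equation, log Q = n(E° − E)/0.0592 = 2·(+2.09 − (+1.993))/0.0592 = 3.277.
The balanced reaction is 2 Co3+(aq) + Ni(s) → 2 Co2+(aq) + Ni2+(aq), so Q = ([Co2+(aq)]^2·[Ni2+(aq)]) / [Co3+(aq)]^2.
Solving for the unknown gives log [Co3+(aq)] = −2.742, so [Co3+(aq)] ≈ 0.0018 M.

0.0018 M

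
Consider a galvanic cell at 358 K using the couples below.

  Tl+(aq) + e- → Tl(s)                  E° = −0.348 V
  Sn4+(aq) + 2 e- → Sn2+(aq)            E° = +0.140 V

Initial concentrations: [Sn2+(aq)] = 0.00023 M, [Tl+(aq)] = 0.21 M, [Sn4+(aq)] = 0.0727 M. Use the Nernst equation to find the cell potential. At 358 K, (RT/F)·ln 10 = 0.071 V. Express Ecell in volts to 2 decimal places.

+0.62 V

Sn⁴⁺/Sn²⁺ is reduced (cathode, E° = +0.140 V) and Tl⁺/Tl is oxidized (anode).
E°cell = +0.140 − (−0.348) = +0.488 V, with n = 2 electrons transferred.
The balanced reaction is Sn4+(aq) + 2 Tl(s) → Sn2+(aq) + 2 Tl+(aq), so Q = ([Sn2+(aq)]·[Tl+(aq)]^2) / [Sn4+(aq)] = 0.00014 and log Q = −3.855.
E = E° − (0.071/n)·log Q = +0.488 − (0.071/2)(−3.855) = +0.62 V.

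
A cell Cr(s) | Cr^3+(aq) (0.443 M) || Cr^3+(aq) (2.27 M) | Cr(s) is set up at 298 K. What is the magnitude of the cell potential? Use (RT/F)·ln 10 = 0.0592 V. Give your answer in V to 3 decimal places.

0.014 V

For a concentration cell E°cell = 0, since both electrodes use the same couple.
The compartment with the higher Cr^3+(aq) concentration (2.27 M) acts as the cathode; ions are reduced there and produced at the dilute (0.443 M) anode.
With n = 3, Ecell = −(0.0592/3)·log([dilute]/[conc]) = −(0.0592/3)·log(0.443/2.27) = +0.014 V.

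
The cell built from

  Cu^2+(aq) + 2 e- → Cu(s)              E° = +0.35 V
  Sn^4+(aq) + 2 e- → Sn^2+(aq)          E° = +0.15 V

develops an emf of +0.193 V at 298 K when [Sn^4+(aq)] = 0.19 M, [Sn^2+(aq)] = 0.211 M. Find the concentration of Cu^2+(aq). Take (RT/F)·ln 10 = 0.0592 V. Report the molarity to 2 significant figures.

0.52 M

The Cu²⁺/Cu couple has the larger reduction potential, so it is the cathode: E°cell = +0.35 − (+0.15) = +0.20 V and n = 2.
Since E = E° − (0.0592/n)·log Q, log Q = n(E° − E)/0.0592 = 0.236.
For Cu^2+(aq) + Sn^2+(aq) → Cu(s) + Sn^4+(aq), the reaction quotient is Q = [Sn^4+(aq)] / ([Cu^2+(aq)]·[Sn^2+(aq)]).
Solving for the unknown gives log [Cu^2+(aq)] = −0.282, so [Cu^2+(aq)] ≈ 0.52 M.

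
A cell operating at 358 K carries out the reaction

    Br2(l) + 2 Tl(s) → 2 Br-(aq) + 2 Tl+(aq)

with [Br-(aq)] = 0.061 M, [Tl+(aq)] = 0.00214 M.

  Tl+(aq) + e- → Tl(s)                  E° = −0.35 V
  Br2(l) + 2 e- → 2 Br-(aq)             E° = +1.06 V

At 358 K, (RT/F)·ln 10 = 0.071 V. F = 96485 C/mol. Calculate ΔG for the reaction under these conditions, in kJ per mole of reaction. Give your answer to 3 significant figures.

−325 kJ/mol

With Br₂/Br⁻ reduced at the cathode, E°cell = +1.06 − (−0.35) = +1.41 V and n = 2.
Here Q = [Br-(aq)]^2·[Tl+(aq)]^2 = 1.7×10^−8 (log Q = −7.769), giving E = +1.41 − (0.071/2)·(−7.769) = +1.6858 V.
ΔG = −nFE = −(2)(96485)(+1.6858) J/mol = −325 kJ/mol.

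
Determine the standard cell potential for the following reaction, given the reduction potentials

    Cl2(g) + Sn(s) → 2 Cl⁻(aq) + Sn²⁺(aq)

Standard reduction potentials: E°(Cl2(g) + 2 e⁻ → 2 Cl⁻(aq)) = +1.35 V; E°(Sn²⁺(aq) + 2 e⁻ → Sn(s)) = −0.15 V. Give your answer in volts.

+1.50 V

In the reaction as written, Cl2(g) is reduced (cathode) and Sn²⁺(aq) is produced by oxidation at the anode.
E°cell = E°(cathode) − E°(anode) = +1.35 − (−0.15) = +1.50 V.
The positive value indicates the reaction is spontaneous as written.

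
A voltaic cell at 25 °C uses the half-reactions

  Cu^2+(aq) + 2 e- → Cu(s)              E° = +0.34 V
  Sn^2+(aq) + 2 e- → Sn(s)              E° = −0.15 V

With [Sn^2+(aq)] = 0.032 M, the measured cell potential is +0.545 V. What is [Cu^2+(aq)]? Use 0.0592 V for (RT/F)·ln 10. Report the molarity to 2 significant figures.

2.3 M

The Cu²⁺/Cu couple has the larger reduction potential, so it is the cathode: E°cell = +0.34 − (−0.15) = +0.49 V and n = 2.
Rearranging E = E° − (0.0592/n)·log Q gives log Q = 2(+0.49 − (+0.545))/0.0592 = −1.858.
For Cu^2+(aq) + Sn(s) → Cu(s) + Sn^2+(aq), the reaction quotient is Q = [Sn^2+(aq)] / [Cu^2+(aq)].
Substituting the known concentrations and solving, log [Cu^2+(aq)] = 0.363 and [Cu^2+(aq)] = 2.3 M.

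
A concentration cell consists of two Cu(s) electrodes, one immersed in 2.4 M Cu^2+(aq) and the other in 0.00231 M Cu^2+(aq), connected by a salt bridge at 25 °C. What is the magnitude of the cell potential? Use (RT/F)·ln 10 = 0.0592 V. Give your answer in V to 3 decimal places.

For a concentration cell E°cell = 0, since both electrodes use the same couple.
The compartment with the higher Cu^2+(aq) concentration (2.4 M) acts as the cathode; ions are reduced there and produced at the dilute (0.00231 M) anode.
With n = 2, Ecell = −(0.0592/2)·log([dilute]/[conc]) = −(0.0592/2)·log(0.00231/2.4) = +0.089 V.

0.089 V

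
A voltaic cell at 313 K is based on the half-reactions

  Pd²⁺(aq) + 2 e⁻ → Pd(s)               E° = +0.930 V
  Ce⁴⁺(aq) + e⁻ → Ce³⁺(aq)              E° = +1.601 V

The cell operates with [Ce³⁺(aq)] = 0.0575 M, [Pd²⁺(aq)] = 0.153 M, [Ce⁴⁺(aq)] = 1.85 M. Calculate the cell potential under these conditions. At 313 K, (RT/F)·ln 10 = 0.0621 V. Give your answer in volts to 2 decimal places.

+0.79 V

Since E°(Ce⁴⁺/Ce³⁺) > E°(Pd²⁺/Pd), Ce⁴⁺/Ce³⁺ serves as the cathode.
E°cell = E°cat − E°an = +1.601 − (+0.930) = +0.671 V; n = 2.
The balanced reaction is 2 Ce⁴⁺(aq) + Pd(s) → 2 Ce³⁺(aq) + Pd²⁺(aq), so Q = ([Ce³⁺(aq)]^2·[Pd²⁺(aq)]) / [Ce⁴⁺(aq)]^2 = 0.000148 and log Q = −3.830.
E = E° − (0.0621/n)·log Q = +0.671 − (0.0621/2)(−3.830) = +0.79 V.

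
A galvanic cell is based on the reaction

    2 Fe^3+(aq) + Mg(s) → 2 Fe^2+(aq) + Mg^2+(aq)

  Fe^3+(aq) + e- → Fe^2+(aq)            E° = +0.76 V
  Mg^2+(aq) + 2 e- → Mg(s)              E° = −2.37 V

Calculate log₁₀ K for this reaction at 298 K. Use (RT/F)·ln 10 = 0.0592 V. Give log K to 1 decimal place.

log K = 105.7

The Fe³⁺/Fe²⁺ couple is reduced (cathode); E°cell = +0.76 − (−2.37) = +3.13 V with n = 2.
At equilibrium E = 0, so log K = nE°cell / 0.0592 = (2)(+3.13) / 0.0592 = 105.7.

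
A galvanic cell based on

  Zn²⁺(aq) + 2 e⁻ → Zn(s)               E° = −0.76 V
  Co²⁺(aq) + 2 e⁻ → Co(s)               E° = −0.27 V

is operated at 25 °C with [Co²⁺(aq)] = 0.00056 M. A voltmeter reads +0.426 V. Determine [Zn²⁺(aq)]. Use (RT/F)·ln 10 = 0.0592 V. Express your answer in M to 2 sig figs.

0.081 M

Co²⁺/Co is the cathode (higher E°); E°cell = −0.27 − (−0.76) = +0.49 V with n = 2.
Since E = E° − (0.0592/n)·log Q, log Q = n(E° − E)/0.0592 = 2.162.
For Co²⁺(aq) + Zn(s) → Co(s) + Zn²⁺(aq), the reaction quotient is Q = [Zn²⁺(aq)] / [Co²⁺(aq)].
Isolating [Zn²⁺(aq)] in Q = 10^{2.162} yields log [Zn²⁺(aq)] = −1.090, i.e. 0.081 M.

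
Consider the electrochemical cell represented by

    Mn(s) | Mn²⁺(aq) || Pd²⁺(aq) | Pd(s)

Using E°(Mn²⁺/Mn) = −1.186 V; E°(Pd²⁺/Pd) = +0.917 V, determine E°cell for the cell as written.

+2.103 V

By convention the left-hand electrode in cell notation is the anode (oxidation) and the right-hand electrode is the cathode (reduction).
E°cell = E°(right) − E°(left) = +0.917 − (−1.186) = +2.103 V.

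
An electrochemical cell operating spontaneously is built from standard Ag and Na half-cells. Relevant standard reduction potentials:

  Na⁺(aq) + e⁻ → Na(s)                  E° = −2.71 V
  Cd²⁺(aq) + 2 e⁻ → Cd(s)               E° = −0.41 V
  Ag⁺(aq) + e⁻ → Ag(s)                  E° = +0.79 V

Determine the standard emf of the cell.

The Ag⁺/Ag couple has the higher E°, so Ag ion is reduced (cathode) and Na is oxidized (anode).
E°cell = E°(cathode) − E°(anode) = +0.79 − (−2.71) = +3.50 V.

+3.50 V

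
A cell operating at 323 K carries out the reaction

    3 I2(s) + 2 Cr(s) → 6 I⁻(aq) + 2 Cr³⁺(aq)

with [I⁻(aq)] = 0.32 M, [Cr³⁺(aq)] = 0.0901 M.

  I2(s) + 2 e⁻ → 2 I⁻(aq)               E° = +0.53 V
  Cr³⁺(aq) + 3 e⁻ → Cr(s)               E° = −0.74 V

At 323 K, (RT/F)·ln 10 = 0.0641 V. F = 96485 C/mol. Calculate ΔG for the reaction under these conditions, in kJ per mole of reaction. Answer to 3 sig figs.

E°cell = +0.53 − (−0.74) = +1.27 V; the balanced reaction transfers n = 6 electrons.
The reaction quotient is [I⁻(aq)]^6·[Cr³⁺(aq)]^2 = 8.72×10^−6; by Nernst, E = +1.27 − (0.0641/6)(−5.060) = +1.3241 V.
Then ΔG = −nFE = −6 × 96485 × +1.3241 J/mol = −767 kJ/mol.

−767 kJ/mol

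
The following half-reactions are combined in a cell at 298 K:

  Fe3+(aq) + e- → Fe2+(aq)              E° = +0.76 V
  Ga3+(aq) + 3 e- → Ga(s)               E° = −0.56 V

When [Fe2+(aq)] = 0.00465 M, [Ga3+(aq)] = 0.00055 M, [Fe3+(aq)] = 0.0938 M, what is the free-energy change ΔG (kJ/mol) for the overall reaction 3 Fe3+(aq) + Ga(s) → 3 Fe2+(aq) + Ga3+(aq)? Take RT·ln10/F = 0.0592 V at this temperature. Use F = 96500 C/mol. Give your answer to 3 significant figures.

With Fe³⁺/Fe²⁺ reduced at the cathode, E°cell = +0.76 − (−0.56) = +1.32 V and n = 3.
The reaction quotient is ([Fe2+(aq)]^3·[Ga3+(aq)]) / [Fe3+(aq)]^3 = 6.7×10^−8; by Nernst, E = +1.32 − (0.0592/3)(−7.174) = +1.4616 V.
Then ΔG = −nFE = −3 × 96500 × +1.4616 J/mol = −423 kJ/mol.

−423 kJ/mol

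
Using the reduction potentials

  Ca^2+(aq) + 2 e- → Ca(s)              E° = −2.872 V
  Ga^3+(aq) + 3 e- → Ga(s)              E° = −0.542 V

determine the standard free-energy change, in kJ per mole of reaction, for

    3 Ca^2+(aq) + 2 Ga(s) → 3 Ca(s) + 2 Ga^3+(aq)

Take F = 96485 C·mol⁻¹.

In the reaction as written Ca^2+(aq) is reduced, so the Ca²⁺/Ca couple is the cathode and Ga³⁺/Ga is the anode.
E°cell = −2.872 − (−0.542) = −2.330 V; balancing electrons gives n = 6.
ΔG° = −nFE°cell = −(6)(96485)(−2.330) J/mol = +1349 kJ/mol.

+1349 kJ/mol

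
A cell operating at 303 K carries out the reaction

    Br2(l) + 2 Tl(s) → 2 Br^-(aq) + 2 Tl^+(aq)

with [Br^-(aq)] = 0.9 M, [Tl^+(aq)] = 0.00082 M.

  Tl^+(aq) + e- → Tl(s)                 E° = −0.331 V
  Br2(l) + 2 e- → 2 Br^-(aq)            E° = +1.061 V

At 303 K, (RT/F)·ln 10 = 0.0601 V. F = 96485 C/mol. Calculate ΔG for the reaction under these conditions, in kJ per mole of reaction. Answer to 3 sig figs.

−305 kJ/mol

E°cell = +1.061 − (−0.331) = +1.392 V; the balanced reaction transfers n = 2 electrons.
The reaction quotient is [Br^-(aq)]^2·[Tl^+(aq)]^2 = 5.45×10^−7; by Nernst, E = +1.392 − (0.0601/2)(−6.264) = +1.5802 V.
Then ΔG = −nFE = −2 × 96485 × +1.5802 J/mol = −305 kJ/mol.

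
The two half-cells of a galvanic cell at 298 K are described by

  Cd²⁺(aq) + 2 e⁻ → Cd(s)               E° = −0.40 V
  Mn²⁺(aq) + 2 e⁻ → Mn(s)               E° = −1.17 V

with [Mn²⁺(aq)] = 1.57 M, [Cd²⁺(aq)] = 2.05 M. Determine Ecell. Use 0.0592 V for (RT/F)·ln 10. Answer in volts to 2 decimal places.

The Cd²⁺/Cd couple has the more positive E°, so it is the cathode; Mn²⁺/Mn is the anode.
The standard potential is −0.40 − (−1.17) = +0.77 V and the balanced reaction transfers n = 2 electrons.
Balancing gives Cd²⁺(aq) + Mn(s) → Cd(s) + Mn²⁺(aq); hence Q = [Mn²⁺(aq)] / [Cd²⁺(aq)] = 0.766 (log Q = −0.116).
Applying E = E° − (RT ln10/nF)·log Q gives +0.77 − (0.0592/2)(−0.116) = +0.77 V.

+0.77 V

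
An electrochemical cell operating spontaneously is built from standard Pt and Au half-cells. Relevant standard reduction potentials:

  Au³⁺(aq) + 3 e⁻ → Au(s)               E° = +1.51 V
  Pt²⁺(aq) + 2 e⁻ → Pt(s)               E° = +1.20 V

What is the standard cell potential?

+0.31 V

The Au³⁺/Au couple has the higher E°, so Au ion is reduced (cathode) and Pt is oxidized (anode).
E°cell = E°(cathode) − E°(anode) = +1.51 − (+1.20) = +0.31 V.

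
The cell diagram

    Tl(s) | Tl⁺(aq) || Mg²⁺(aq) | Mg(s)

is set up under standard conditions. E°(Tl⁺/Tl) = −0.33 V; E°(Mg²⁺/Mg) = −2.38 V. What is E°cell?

−2.05 V

By convention the left-hand electrode in cell notation is the anode (oxidation) and the right-hand electrode is the cathode (reduction).
E°cell = E°(right) − E°(left) = −2.38 − (−0.33) = −2.05 V.
The negative sign shows that, as written, the cell would require an external voltage to drive the reaction.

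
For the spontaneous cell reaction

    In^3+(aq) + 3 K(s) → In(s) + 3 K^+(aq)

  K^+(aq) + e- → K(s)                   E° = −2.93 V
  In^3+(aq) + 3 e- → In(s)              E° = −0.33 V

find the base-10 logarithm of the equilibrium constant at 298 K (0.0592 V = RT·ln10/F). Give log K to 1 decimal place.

log K = 131.8

The In³⁺/In couple is reduced (cathode); E°cell = −0.33 − (−2.93) = +2.60 V with n = 3.
At equilibrium E = 0, so log K = nE°cell / 0.0592 = (3)(+2.60) / 0.0592 = 131.8.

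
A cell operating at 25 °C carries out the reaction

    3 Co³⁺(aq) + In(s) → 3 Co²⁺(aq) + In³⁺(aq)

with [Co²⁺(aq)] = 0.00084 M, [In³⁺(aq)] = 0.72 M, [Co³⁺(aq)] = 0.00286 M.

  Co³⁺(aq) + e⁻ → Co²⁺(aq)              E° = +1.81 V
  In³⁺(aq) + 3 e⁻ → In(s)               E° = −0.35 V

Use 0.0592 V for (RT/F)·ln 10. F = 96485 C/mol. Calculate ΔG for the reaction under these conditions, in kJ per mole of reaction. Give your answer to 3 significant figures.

−635 kJ/mol

E°cell = +1.81 − (−0.35) = +2.16 V; the balanced reaction transfers n = 3 electrons.
Here Q = ([Co²⁺(aq)]^3·[In³⁺(aq)]) / [Co³⁺(aq)]^3 = 0.0182 (log Q = −1.739), giving E = +2.16 − (0.0592/3)·(−1.739) = +2.1943 V.
Finally ΔG = −nFE = −(3)(96485 C/mol)(+2.1943 V) = −635 kJ/mol.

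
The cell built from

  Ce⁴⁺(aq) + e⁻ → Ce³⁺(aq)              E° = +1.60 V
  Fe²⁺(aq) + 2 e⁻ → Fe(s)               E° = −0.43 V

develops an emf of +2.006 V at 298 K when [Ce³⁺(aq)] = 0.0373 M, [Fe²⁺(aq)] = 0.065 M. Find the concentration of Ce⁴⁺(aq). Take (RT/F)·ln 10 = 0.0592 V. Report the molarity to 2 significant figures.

With Ce⁴⁺/Ce³⁺ at the cathode and Fe²⁺/Fe at the anode, E°cell = +1.60 − (−0.43) = +2.03 V (n = 2).
Rearranging E = E° − (0.0592/n)·log Q gives log Q = 2(+2.03 − (+2.006))/0.0592 = 0.811.
Balancing electrons gives 2 Ce⁴⁺(aq) + Fe(s) → 2 Ce³⁺(aq) + Fe²⁺(aq); thus Q = ([Ce³⁺(aq)]^2·[Fe²⁺(aq)]) / [Ce⁴⁺(aq)]^2.
Solving for the unknown gives log [Ce⁴⁺(aq)] = −2.427, so [Ce⁴⁺(aq)] ≈ 0.0037 M.

0.0037 M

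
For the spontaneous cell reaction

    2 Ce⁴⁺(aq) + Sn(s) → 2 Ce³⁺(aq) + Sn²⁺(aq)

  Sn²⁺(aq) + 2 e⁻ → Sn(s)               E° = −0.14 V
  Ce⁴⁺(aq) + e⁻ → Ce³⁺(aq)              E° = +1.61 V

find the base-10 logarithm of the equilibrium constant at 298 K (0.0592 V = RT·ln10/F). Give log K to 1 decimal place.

log K = 59.1

The Ce⁴⁺/Ce³⁺ couple is reduced (cathode); E°cell = +1.61 − (−0.14) = +1.75 V with n = 2.
At equilibrium E = 0, so log K = nE°cell / 0.0592 = (2)(+1.75) / 0.0592 = 59.1.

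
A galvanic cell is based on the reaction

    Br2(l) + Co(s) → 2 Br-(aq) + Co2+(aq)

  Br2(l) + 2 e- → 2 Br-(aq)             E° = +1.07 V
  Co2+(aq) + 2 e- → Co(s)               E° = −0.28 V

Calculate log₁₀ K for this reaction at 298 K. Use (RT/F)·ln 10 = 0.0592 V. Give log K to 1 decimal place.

log K = 45.6

The Br₂/Br⁻ couple is reduced (cathode); E°cell = +1.07 − (−0.28) = +1.35 V with n = 2.
At equilibrium E = 0, so log K = nE°cell / 0.0592 = (2)(+1.35) / 0.0592 = 45.6.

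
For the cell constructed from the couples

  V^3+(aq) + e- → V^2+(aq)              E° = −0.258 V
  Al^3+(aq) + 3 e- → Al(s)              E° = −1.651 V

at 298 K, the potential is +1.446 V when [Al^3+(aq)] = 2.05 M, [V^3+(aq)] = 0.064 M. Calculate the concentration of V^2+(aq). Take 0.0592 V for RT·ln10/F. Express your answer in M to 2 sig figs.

With V³⁺/V²⁺ at the cathode and Al³⁺/Al at the anode, E°cell = −0.258 − (−1.651) = +1.393 V (n = 3).
From the Nernst equation, log Q = n(E° − E)/0.0592 = 3·(+1.393 − (+1.446))/0.0592 = −2.686.
The balanced reaction is 3 V^3+(aq) + Al(s) → 3 V^2+(aq) + Al^3+(aq), so Q = ([V^2+(aq)]^3·[Al^3+(aq)]) / [V^3+(aq)]^3.
Substituting the known concentrations and solving, log [V^2+(aq)] = −2.193 and [V^2+(aq)] = 0.0064 M.

0.0064 M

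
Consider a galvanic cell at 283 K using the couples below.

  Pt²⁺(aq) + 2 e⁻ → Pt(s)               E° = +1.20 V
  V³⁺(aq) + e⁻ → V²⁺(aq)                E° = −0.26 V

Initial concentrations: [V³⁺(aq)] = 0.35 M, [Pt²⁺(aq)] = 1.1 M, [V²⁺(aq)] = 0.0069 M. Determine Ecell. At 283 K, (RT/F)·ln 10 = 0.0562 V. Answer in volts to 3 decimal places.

+1.365 V

Pt²⁺/Pt is reduced (cathode, E° = +1.20 V) and V³⁺/V²⁺ is oxidized (anode).
E°cell = E°cat − E°an = +1.20 − (−0.26) = +1.46 V; n = 2.
Balancing gives Pt²⁺(aq) + 2 V²⁺(aq) → Pt(s) + 2 V³⁺(aq); hence Q = [V³⁺(aq)]^2 / ([Pt²⁺(aq)]·[V²⁺(aq)]^2) = 2.34×10^3 (log Q = 3.369).
E = E° − (0.0562/n)·log Q = +1.46 − (0.0562/2)(3.369) = +1.365 V.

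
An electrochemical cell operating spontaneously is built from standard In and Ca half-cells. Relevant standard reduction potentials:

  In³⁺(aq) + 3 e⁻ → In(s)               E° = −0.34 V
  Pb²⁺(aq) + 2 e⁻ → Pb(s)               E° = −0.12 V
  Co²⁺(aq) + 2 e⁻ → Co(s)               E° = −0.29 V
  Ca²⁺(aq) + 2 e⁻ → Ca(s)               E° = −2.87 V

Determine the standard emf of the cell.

+2.53 V

The In³⁺/In couple has the higher E°, so In ion is reduced (cathode) and Ca is oxidized (anode).
E°cell = E°(cathode) − E°(anode) = −0.34 − (−2.87) = +2.53 V.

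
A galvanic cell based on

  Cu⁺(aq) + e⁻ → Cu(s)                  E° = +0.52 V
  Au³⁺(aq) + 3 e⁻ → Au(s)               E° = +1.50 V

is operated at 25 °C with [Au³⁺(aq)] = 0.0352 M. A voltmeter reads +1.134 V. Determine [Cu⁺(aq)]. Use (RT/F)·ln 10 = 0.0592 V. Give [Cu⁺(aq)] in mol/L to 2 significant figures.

The Au³⁺/Au couple has the larger reduction potential, so it is the cathode: E°cell = +1.50 − (+0.52) = +0.98 V and n = 3.
From the Nernst equation, log Q = n(E° − E)/0.0592 = 3·(+0.98 − (+1.134))/0.0592 = −7.804.
The balanced reaction is Au³⁺(aq) + 3 Cu(s) → Au(s) + 3 Cu⁺(aq), so Q = [Cu⁺(aq)]^3 / [Au³⁺(aq)].
Isolating [Cu⁺(aq)] in Q = 10^{−7.804} yields log [Cu⁺(aq)] = −3.086, i.e. 0.00082 M.

0.00082 M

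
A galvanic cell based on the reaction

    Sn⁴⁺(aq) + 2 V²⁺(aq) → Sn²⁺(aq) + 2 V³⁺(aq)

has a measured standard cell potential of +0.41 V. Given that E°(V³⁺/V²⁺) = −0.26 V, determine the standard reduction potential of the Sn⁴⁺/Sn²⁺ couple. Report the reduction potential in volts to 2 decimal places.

In the reaction as written the Sn⁴⁺/Sn²⁺ couple is reduced (cathode) and V³⁺/V²⁺ is oxidized (anode), so E°cell = E°(Sn⁴⁺/Sn²⁺) − E°(V³⁺/V²⁺).
E°(Sn⁴⁺/Sn²⁺) = E°cell + E°(anode) = +0.41 + (−0.26) = +0.15 V.

+0.15 V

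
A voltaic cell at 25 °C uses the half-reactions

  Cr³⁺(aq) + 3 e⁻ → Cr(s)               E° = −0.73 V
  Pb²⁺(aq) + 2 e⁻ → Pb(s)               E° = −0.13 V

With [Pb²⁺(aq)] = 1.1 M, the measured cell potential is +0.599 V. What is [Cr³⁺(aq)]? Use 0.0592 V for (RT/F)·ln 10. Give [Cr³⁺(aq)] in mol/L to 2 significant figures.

1.3 M

Pb²⁺/Pb is the cathode (higher E°); E°cell = −0.13 − (−0.73) = +0.60 V with n = 6.
Since E = E° − (0.0592/n)·log Q, log Q = n(E° − E)/0.0592 = 0.101.
Balancing electrons gives 3 Pb²⁺(aq) + 2 Cr(s) → 3 Pb(s) + 2 Cr³⁺(aq); thus Q = [Cr³⁺(aq)]^2 / [Pb²⁺(aq)]^3.
Solving for the unknown gives log [Cr³⁺(aq)] = 0.113, so [Cr³⁺(aq)] ≈ 1.3 M.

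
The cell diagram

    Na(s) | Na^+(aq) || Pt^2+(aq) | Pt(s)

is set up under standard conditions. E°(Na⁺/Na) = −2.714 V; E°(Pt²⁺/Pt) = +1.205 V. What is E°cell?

+3.919 V

By convention the left-hand electrode in cell notation is the anode (oxidation) and the right-hand electrode is the cathode (reduction).
E°cell = E°(right) − E°(left) = +1.205 − (−2.714) = +3.919 V.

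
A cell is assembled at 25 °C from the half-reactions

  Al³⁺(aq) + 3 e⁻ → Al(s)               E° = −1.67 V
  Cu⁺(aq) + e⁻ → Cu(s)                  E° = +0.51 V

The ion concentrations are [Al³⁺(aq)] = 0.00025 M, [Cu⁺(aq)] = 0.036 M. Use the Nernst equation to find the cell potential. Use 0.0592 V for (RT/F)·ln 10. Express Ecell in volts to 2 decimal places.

+2.17 V

Since E°(Cu⁺/Cu) > E°(Al³⁺/Al), Cu⁺/Cu serves as the cathode.
The standard potential is +0.51 − (−1.67) = +2.18 V and the balanced reaction transfers n = 3 electrons.
For the overall reaction 3 Cu⁺(aq) + Al(s) → 3 Cu(s) + Al³⁺(aq), Q = [Al³⁺(aq)] / [Cu⁺(aq)]^3 = 5.36, giving log Q = 0.729.
By the Nernst equation, E = +2.18 − (0.0592/3)·(0.729) = +2.17 V.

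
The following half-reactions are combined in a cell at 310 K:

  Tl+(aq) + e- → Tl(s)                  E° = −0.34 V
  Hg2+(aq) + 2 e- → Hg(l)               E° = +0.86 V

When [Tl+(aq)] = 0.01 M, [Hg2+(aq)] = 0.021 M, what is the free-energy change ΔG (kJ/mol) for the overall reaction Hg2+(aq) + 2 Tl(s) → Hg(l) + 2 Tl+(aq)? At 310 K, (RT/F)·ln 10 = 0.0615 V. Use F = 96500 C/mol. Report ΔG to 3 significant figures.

The standard cell potential is +0.86 − (−0.34) = +1.20 V, with n = 2 electrons in the balanced equation.
Here Q = [Tl+(aq)]^2 / [Hg2+(aq)] = 0.00476 (log Q = −2.322), giving E = +1.20 − (0.0615/2)·(−2.322) = +1.2714 V.
Then ΔG = −nFE = −2 × 96500 × +1.2714 J/mol = −245 kJ/mol.

−245 kJ/mol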